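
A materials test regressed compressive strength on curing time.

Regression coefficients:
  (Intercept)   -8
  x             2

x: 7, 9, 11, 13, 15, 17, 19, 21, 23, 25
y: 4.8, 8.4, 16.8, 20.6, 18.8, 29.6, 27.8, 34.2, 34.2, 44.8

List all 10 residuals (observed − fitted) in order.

x=7: ŷ = -8 + 2·7 = 6; e = 4.8 − 6 = -1.2
x=9: ŷ = -8 + 2·9 = 10; e = 8.4 − 10 = -1.6
x=11: ŷ = -8 + 2·11 = 14; e = 16.8 − 14 = 2.8
x=13: ŷ = -8 + 2·13 = 18; e = 20.6 − 18 = 2.6
x=15: ŷ = -8 + 2·15 = 22; e = 18.8 − 22 = -3.2
x=17: ŷ = -8 + 2·17 = 26; e = 29.6 − 26 = 3.6
x=19: ŷ = -8 + 2·19 = 30; e = 27.8 − 30 = -2.2
x=21: ŷ = -8 + 2·21 = 34; e = 34.2 − 34 = 0.2
x=23: ŷ = -8 + 2·23 = 38; e = 34.2 − 38 = -3.8
x=25: ŷ = -8 + 2·25 = 42; e = 44.8 − 42 = 2.8

-1.2, -1.6, 2.8, 2.6, -3.2, 3.6, -2.2, 0.2, -3.8, 2.8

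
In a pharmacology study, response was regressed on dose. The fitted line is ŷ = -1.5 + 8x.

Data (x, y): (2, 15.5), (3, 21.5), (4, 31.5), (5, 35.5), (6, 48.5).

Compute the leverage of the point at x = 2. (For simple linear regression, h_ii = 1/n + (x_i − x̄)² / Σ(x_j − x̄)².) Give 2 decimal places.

h = 0.60

x̄ = (2 + 3 + 4 + 5 + 6)/5 = 4
Σ(x − x̄)² = 4 + 1 + 0 + 1 + 4 = 10
h = 1/5 + (-2)²/10 = 0.2 + 0.4 = 0.60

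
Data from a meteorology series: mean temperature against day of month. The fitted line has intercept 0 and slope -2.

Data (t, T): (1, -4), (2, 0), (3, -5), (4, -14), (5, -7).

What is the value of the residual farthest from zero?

r = -6

t=1: T̂ = −2·1 = -2; r = -4 − (-2) = -2
t=2: T̂ = −2·2 = -4; r = 0 − (-4) = 4
t=3: T̂ = −2·3 = -6; r = -5 − (-6) = 1
t=4: T̂ = −2·4 = -8; r = -14 − (-8) = -6
t=5: T̂ = −2·5 = -10; r = -7 − (-10) = 3
Largest |r| is 6 at t = 4, residual -6.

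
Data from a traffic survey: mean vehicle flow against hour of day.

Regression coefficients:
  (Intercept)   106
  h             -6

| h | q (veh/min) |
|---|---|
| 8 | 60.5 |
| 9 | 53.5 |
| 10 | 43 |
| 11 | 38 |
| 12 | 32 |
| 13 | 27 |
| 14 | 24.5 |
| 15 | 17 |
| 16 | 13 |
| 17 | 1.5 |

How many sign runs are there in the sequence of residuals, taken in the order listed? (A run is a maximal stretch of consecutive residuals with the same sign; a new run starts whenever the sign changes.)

h=8: ŷ = 106 − 6·8 = 58; e = 60.5 − 58 = 2.5
h=9: ŷ = 106 − 6·9 = 52; e = 53.5 − 52 = 1.5
h=10: ŷ = 106 − 6·10 = 46; e = 43 − 46 = -3
h=11: ŷ = 106 − 6·11 = 40; e = 38 − 40 = -2
h=12: ŷ = 106 − 6·12 = 34; e = 32 − 34 = -2
h=13: ŷ = 106 − 6·13 = 28; e = 27 − 28 = -1
h=14: ŷ = 106 − 6·14 = 22; e = 24.5 − 22 = 2.5
h=15: ŷ = 106 − 6·15 = 16; e = 17 − 16 = 1
h=16: ŷ = 106 − 6·16 = 10; e = 13 − 10 = 3
h=17: ŷ = 106 − 6·17 = 4; e = 1.5 − 4 = -2.5
Signs: + + − − − − + + + −
Runs: +×2, −×4, +×3, −×1 → 4

4 runs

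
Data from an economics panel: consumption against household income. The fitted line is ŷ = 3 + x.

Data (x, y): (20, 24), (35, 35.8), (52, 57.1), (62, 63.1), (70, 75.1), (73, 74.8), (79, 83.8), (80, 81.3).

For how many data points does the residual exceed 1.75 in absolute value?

x=20: ŷ = 3 + 20 = 23; r = 24 − 23 = 1
x=35: ŷ = 3 + 35 = 38; r = 35.8 − 38 = -2.2
x=52: ŷ = 3 + 52 = 55; r = 57.1 − 55 = 2.1
x=62: ŷ = 3 + 62 = 65; r = 63.1 − 65 = -1.9
x=70: ŷ = 3 + 70 = 73; r = 75.1 − 73 = 2.1
x=73: ŷ = 3 + 73 = 76; r = 74.8 − 76 = -1.2
x=79: ŷ = 3 + 79 = 82; r = 83.8 − 82 = 1.8
x=80: ŷ = 3 + 80 = 83; r = 81.3 − 83 = -1.7
|r| > 1.75: x=35 (|r|=2.2), x=52 (|r|=2.1), x=62 (|r|=1.9), x=70 (|r|=2.1), x=79 (|r|=1.8) → 5

5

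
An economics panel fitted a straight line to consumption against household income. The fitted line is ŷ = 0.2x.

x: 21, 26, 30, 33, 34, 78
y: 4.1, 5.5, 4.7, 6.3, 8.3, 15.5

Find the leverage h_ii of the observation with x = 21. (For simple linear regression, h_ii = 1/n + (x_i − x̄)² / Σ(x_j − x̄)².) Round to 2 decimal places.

x̄ = (21 + 26 + 30 + 33 + 34 + 78)/6 = 37
Σ(x − x̄)² = 256 + 121 + 49 + 16 + 9 + 1681 = 2132
h = 1/6 + (-16)²/2132 = 0.166667 + 0.120075 = 0.29

h = 0.29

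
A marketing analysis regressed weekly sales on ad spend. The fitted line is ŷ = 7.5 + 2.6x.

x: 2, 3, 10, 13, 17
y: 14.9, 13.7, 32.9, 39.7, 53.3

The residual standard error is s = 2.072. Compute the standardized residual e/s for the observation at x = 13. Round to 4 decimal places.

ŷ = 7.5 + 2.6·13 = 41.3
e = 39.7 − 41.3 = -1.6
e/s = -1.6 / 2.072 = -0.7722

-0.7722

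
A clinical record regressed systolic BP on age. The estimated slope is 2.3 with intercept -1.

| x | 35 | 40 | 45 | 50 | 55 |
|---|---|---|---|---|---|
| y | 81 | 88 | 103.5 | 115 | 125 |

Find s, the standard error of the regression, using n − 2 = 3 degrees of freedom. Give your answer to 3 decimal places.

x=35: ŷ = -1 + 2.3·35 = 79.5; r = 81 − 79.5 = 1.5
x=40: ŷ = -1 + 2.3·40 = 91; r = 88 − 91 = -3
x=45: ŷ = -1 + 2.3·45 = 102.5; r = 103.5 − 102.5 = 1
x=50: ŷ = -1 + 2.3·50 = 114; r = 115 − 114 = 1
x=55: ŷ = -1 + 2.3·55 = 125.5; r = 125 − 125.5 = -0.5
SSE = 2.25 + 9 + 1 + 1 + 0.25 = 13.5
s = √(13.5/3) = √4.5 ≈ 2.121

s = 2.121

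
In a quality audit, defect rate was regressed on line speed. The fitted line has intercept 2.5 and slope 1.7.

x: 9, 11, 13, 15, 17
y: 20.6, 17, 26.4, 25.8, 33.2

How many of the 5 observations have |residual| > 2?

3

x=9: ŷ = 2.5 + 1.7·9 = 17.8; r = 20.6 − 17.8 = 2.8
x=11: ŷ = 2.5 + 1.7·11 = 21.2; r = 17 − 21.2 = -4.2
x=13: ŷ = 2.5 + 1.7·13 = 24.6; r = 26.4 − 24.6 = 1.8
x=15: ŷ = 2.5 + 1.7·15 = 28; r = 25.8 − 28 = -2.2
x=17: ŷ = 2.5 + 1.7·17 = 31.4; r = 33.2 − 31.4 = 1.8
|r| > 2: x=9 (|r|=2.8), x=11 (|r|=4.2), x=15 (|r|=2.2) → 3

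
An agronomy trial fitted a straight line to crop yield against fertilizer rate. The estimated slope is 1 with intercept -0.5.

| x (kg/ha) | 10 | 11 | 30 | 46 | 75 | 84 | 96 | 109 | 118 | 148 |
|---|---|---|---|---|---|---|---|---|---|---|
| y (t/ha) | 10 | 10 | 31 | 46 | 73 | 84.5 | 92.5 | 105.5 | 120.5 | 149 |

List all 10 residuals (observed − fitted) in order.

x=10: ŷ = -0.5 + 10 = 9.5; r = 10 − 9.5 = 0.5
x=11: ŷ = -0.5 + 11 = 10.5; r = 10 − 10.5 = -0.5
x=30: ŷ = -0.5 + 30 = 29.5; r = 31 − 29.5 = 1.5
x=46: ŷ = -0.5 + 46 = 45.5; r = 46 − 45.5 = 0.5
x=75: ŷ = -0.5 + 75 = 74.5; r = 73 − 74.5 = -1.5
x=84: ŷ = -0.5 + 84 = 83.5; r = 84.5 − 83.5 = 1
x=96: ŷ = -0.5 + 96 = 95.5; r = 92.5 − 95.5 = -3
x=109: ŷ = -0.5 + 109 = 108.5; r = 105.5 − 108.5 = -3
x=118: ŷ = -0.5 + 118 = 117.5; r = 120.5 − 117.5 = 3
x=148: ŷ = -0.5 + 148 = 147.5; r = 149 − 147.5 = 1.5

0.5, -0.5, 1.5, 0.5, -1.5, 1, -3, -3, 3, 1.5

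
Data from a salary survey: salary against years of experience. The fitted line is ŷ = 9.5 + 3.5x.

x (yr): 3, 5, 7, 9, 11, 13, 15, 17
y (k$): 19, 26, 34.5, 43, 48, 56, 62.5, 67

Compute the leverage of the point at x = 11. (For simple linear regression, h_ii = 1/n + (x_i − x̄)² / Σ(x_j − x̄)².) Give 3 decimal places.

h = 0.131

x̄ = (3 + 5 + 7 + 9 + 11 + 13 + 15 + 17)/8 = 10
Σ(x − x̄)² = 49 + 25 + 9 + 1 + 1 + 9 + 25 + 49 = 168
h = 1/8 + (1)²/168 = 0.125 + 0.00595238 = 0.131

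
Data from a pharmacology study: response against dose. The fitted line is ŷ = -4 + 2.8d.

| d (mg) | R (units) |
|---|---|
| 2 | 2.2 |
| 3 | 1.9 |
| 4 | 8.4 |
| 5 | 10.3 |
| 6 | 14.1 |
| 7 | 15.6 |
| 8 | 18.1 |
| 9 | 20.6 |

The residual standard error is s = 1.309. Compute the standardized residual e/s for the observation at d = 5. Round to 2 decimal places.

0.23

ŷ = -4 + 2.8·5 = 10
e = 10.3 − 10 = 0.3
e/s = 0.3 / 1.309 = 0.23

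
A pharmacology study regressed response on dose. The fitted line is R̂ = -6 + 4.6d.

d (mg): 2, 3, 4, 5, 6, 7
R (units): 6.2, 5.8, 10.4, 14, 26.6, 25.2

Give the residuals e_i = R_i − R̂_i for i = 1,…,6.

d=2: R̂ = -6 + 4.6·2 = 3.2; e = 6.2 − 3.2 = 3
d=3: R̂ = -6 + 4.6·3 = 7.8; e = 5.8 − 7.8 = -2
d=4: R̂ = -6 + 4.6·4 = 12.4; e = 10.4 − 12.4 = -2
d=5: R̂ = -6 + 4.6·5 = 17; e = 14 − 17 = -3
d=6: R̂ = -6 + 4.6·6 = 21.6; e = 26.6 − 21.6 = 5
d=7: R̂ = -6 + 4.6·7 = 26.2; e = 25.2 − 26.2 = -1

3, -2, -2, -3, 5, -1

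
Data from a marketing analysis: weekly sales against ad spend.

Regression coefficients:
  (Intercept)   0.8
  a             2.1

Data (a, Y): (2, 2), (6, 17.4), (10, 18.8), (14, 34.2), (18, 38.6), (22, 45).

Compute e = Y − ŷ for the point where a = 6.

ŷ = 0.8 + 2.1·6 = 13.4
e = 17.4 − 13.4 = 4

e = 4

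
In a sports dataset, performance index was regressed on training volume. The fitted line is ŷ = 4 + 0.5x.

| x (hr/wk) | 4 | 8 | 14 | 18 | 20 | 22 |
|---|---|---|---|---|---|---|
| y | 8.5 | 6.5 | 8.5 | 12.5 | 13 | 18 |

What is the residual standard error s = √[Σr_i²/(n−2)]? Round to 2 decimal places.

x=4: ŷ = 4 + 0.5·4 = 6; r = 8.5 − 6 = 2.5
x=8: ŷ = 4 + 0.5·8 = 8; r = 6.5 − 8 = -1.5
x=14: ŷ = 4 + 0.5·14 = 11; r = 8.5 − 11 = -2.5
x=18: ŷ = 4 + 0.5·18 = 13; r = 12.5 − 13 = -0.5
x=20: ŷ = 4 + 0.5·20 = 14; r = 13 − 14 = -1
x=22: ŷ = 4 + 0.5·22 = 15; r = 18 − 15 = 3
SSE = 6.25 + 2.25 + 6.25 + 0.25 + 1 + 9 = 25
s = √(25/4) = √6.25 ≈ 2.50

s = 2.50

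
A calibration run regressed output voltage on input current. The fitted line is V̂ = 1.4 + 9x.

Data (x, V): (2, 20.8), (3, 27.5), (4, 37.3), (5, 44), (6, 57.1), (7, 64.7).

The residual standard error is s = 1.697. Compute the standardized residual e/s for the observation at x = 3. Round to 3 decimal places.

-0.530

V̂ = 1.4 + 9·3 = 28.4
e = 27.5 − 28.4 = -0.9
e/s = -0.9 / 1.697 = -0.530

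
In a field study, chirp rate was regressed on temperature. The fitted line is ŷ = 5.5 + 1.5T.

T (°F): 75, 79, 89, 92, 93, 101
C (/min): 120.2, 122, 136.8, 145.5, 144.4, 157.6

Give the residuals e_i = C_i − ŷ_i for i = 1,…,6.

2.2, -2, -2.2, 2, -0.6, 0.6

T=75: ŷ = 5.5 + 1.5·75 = 118; e = 120.2 − 118 = 2.2
T=79: ŷ = 5.5 + 1.5·79 = 124; e = 122 − 124 = -2
T=89: ŷ = 5.5 + 1.5·89 = 139; e = 136.8 − 139 = -2.2
T=92: ŷ = 5.5 + 1.5·92 = 143.5; e = 145.5 − 143.5 = 2
T=93: ŷ = 5.5 + 1.5·93 = 145; e = 144.4 − 145 = -0.6
T=101: ŷ = 5.5 + 1.5·101 = 157; e = 157.6 − 157 = 0.6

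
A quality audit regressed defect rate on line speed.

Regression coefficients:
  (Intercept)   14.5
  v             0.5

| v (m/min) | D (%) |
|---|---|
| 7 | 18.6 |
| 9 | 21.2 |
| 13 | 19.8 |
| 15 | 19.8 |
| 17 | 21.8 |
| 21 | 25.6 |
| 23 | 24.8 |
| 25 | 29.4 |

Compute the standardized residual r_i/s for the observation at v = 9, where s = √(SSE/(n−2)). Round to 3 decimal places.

v=7: D̂ = 14.5 + 0.5·7 = 18; r = 18.6 − 18 = 0.6
v=9: D̂ = 14.5 + 0.5·9 = 19; r = 21.2 − 19 = 2.2
v=13: D̂ = 14.5 + 0.5·13 = 21; r = 19.8 − 21 = -1.2
v=15: D̂ = 14.5 + 0.5·15 = 22; r = 19.8 − 22 = -2.2
v=17: D̂ = 14.5 + 0.5·17 = 23; r = 21.8 − 23 = -1.2
v=21: D̂ = 14.5 + 0.5·21 = 25; r = 25.6 − 25 = 0.6
v=23: D̂ = 14.5 + 0.5·23 = 26; r = 24.8 − 26 = -1.2
v=25: D̂ = 14.5 + 0.5·25 = 27; r = 29.4 − 27 = 2.4
SSE = 0.36 + 4.84 + 1.44 + 4.84 + 1.44 + 0.36 + 1.44 + 5.76 = 20.48
s = √(20.48/6) = 1.84752
r/s = 2.2 / 1.84752 = 1.191

1.191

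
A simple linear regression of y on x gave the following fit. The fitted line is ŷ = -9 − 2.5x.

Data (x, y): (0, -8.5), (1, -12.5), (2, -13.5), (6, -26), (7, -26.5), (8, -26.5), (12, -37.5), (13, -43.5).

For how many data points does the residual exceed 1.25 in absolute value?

x=0: ŷ = -9 − 2.5·0 = -9; e = -8.5 − (-9) = 0.5
x=1: ŷ = -9 − 2.5·1 = -11.5; e = -12.5 − (-11.5) = -1
x=2: ŷ = -9 − 2.5·2 = -14; e = -13.5 − (-14) = 0.5
x=6: ŷ = -9 − 2.5·6 = -24; e = -26 − (-24) = -2
x=7: ŷ = -9 − 2.5·7 = -26.5; e = -26.5 − (-26.5) = 0
x=8: ŷ = -9 − 2.5·8 = -29; e = -26.5 − (-29) = 2.5
x=12: ŷ = -9 − 2.5·12 = -39; e = -37.5 − (-39) = 1.5
x=13: ŷ = -9 − 2.5·13 = -41.5; e = -43.5 − (-41.5) = -2
|e| > 1.25: x=6 (|e|=2), x=8 (|e|=2.5), x=12 (|e|=1.5), x=13 (|e|=2) → 4

4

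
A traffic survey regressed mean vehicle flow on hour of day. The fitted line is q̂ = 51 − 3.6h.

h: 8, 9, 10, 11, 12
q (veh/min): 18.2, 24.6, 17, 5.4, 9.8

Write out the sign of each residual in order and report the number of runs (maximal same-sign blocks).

4 runs

h=8: q̂ = 51 − 3.6·8 = 22.2; r = 18.2 − 22.2 = -4
h=9: q̂ = 51 − 3.6·9 = 18.6; r = 24.6 − 18.6 = 6
h=10: q̂ = 51 − 3.6·10 = 15; r = 17 − 15 = 2
h=11: q̂ = 51 − 3.6·11 = 11.4; r = 5.4 − 11.4 = -6
h=12: q̂ = 51 − 3.6·12 = 7.8; r = 9.8 − 7.8 = 2
Signs: − + + − +
Runs: −×1, +×2, −×1, +×1 → 4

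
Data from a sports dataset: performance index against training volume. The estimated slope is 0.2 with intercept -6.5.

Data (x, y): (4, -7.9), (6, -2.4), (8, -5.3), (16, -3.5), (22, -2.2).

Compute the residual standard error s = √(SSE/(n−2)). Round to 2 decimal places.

s = 2.12

x=4: ŷ = -6.5 + 0.2·4 = -5.7; r = -7.9 − (-5.7) = -2.2
x=6: ŷ = -6.5 + 0.2·6 = -5.3; r = -2.4 − (-5.3) = 2.9
x=8: ŷ = -6.5 + 0.2·8 = -4.9; r = -5.3 − (-4.9) = -0.4
x=16: ŷ = -6.5 + 0.2·16 = -3.3; r = -3.5 − (-3.3) = -0.2
x=22: ŷ = -6.5 + 0.2·22 = -2.1; r = -2.2 − (-2.1) = -0.1
SSE = 4.84 + 8.41 + 0.16 + 0.04 + 0.01 = 13.46
s = √(13.46/3) = √4.48667 ≈ 2.12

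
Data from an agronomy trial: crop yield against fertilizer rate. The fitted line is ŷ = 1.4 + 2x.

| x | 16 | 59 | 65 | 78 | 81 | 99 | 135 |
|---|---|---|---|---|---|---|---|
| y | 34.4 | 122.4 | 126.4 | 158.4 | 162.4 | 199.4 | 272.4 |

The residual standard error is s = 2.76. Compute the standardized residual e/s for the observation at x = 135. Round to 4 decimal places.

ŷ = 1.4 + 2·135 = 271.4
e = 272.4 − 271.4 = 1
e/s = 1 / 2.76 = 0.3623

0.3623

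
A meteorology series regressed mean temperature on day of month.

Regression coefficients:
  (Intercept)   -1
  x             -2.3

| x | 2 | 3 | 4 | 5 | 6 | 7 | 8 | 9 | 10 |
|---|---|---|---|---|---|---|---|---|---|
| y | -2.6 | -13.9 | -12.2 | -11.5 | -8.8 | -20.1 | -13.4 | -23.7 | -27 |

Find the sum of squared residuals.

SSE = 144

x=2: ŷ = -1 − 2.3·2 = -5.6; e = -2.6 − (-5.6) = 3
x=3: ŷ = -1 − 2.3·3 = -7.9; e = -13.9 − (-7.9) = -6
x=4: ŷ = -1 − 2.3·4 = -10.2; e = -12.2 − (-10.2) = -2
x=5: ŷ = -1 − 2.3·5 = -12.5; e = -11.5 − (-12.5) = 1
x=6: ŷ = -1 − 2.3·6 = -14.8; e = -8.8 − (-14.8) = 6
x=7: ŷ = -1 − 2.3·7 = -17.1; e = -20.1 − (-17.1) = -3
x=8: ŷ = -1 − 2.3·8 = -19.4; e = -13.4 − (-19.4) = 6
x=9: ŷ = -1 − 2.3·9 = -21.7; e = -23.7 − (-21.7) = -2
x=10: ŷ = -1 − 2.3·10 = -24; e = -27 − (-24) = -3
SSE = 9 + 36 + 4 + 1 + 36 + 9 + 36 + 4 + 9 = 144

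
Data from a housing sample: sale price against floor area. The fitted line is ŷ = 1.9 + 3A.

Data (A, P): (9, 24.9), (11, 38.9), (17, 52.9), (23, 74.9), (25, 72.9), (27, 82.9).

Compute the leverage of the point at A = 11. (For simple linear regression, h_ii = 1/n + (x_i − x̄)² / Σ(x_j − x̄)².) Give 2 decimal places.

Ā = (9 + 11 + 17 + 23 + 25 + 27)/6 = 18.6667
Σ(A − Ā)² = 93.4444 + 58.7778 + 2.77778 + 18.7778 + 40.1111 + 69.4444 = 283.333
h = 1/6 + (-7.66667)²/283.333 = 0.166667 + 0.207451 = 0.37

h = 0.37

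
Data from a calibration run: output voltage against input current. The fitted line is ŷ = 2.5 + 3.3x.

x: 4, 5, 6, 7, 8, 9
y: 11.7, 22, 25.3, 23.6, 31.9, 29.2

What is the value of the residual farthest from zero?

x=4: ŷ = 2.5 + 3.3·4 = 15.7; e = 11.7 − 15.7 = -4
x=5: ŷ = 2.5 + 3.3·5 = 19; e = 22 − 19 = 3
x=6: ŷ = 2.5 + 3.3·6 = 22.3; e = 25.3 − 22.3 = 3
x=7: ŷ = 2.5 + 3.3·7 = 25.6; e = 23.6 − 25.6 = -2
x=8: ŷ = 2.5 + 3.3·8 = 28.9; e = 31.9 − 28.9 = 3
x=9: ŷ = 2.5 + 3.3·9 = 32.2; e = 29.2 − 32.2 = -3
Largest |e| is 4 at x = 4, residual -4.

e = -4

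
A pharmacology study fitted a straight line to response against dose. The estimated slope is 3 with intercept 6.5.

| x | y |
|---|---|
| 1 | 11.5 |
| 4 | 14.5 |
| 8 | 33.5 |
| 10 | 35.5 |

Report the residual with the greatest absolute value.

x=1: ŷ = 6.5 + 3·1 = 9.5; e = 11.5 − 9.5 = 2
x=4: ŷ = 6.5 + 3·4 = 18.5; e = 14.5 − 18.5 = -4
x=8: ŷ = 6.5 + 3·8 = 30.5; e = 33.5 − 30.5 = 3
x=10: ŷ = 6.5 + 3·10 = 36.5; e = 35.5 − 36.5 = -1
Largest |e| is 4 at x = 4, residual -4.

e = -4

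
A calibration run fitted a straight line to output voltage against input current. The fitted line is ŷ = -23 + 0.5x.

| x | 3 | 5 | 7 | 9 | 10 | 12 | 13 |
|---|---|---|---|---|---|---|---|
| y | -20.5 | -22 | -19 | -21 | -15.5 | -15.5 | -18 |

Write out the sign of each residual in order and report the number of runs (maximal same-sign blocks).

6 runs

x=3: ŷ = -23 + 0.5·3 = -21.5; r = -20.5 − (-21.5) = 1
x=5: ŷ = -23 + 0.5·5 = -20.5; r = -22 − (-20.5) = -1.5
x=7: ŷ = -23 + 0.5·7 = -19.5; r = -19 − (-19.5) = 0.5
x=9: ŷ = -23 + 0.5·9 = -18.5; r = -21 − (-18.5) = -2.5
x=10: ŷ = -23 + 0.5·10 = -18; r = -15.5 − (-18) = 2.5
x=12: ŷ = -23 + 0.5·12 = -17; r = -15.5 − (-17) = 1.5
x=13: ŷ = -23 + 0.5·13 = -16.5; r = -18 − (-16.5) = -1.5
Signs: + − + − + + −
Runs: +×1, −×1, +×1, −×1, +×2, −×1 → 6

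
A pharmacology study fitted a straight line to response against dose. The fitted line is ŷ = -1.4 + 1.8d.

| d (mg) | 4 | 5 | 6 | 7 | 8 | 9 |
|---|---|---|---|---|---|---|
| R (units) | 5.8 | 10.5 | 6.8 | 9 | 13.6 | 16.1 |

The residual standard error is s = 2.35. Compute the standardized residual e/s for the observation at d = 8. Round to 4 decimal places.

ŷ = -1.4 + 1.8·8 = 13
e = 13.6 − 13 = 0.6
e/s = 0.6 / 2.35 = 0.2553

0.2553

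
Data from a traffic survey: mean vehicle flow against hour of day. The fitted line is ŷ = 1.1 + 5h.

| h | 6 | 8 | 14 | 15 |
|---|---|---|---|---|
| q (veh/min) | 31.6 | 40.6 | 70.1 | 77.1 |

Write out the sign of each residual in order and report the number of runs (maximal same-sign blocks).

3 runs

h=6: ŷ = 1.1 + 5·6 = 31.1; e = 31.6 − 31.1 = 0.5
h=8: ŷ = 1.1 + 5·8 = 41.1; e = 40.6 − 41.1 = -0.5
h=14: ŷ = 1.1 + 5·14 = 71.1; e = 70.1 − 71.1 = -1
h=15: ŷ = 1.1 + 5·15 = 76.1; e = 77.1 − 76.1 = 1
Signs: + − − +
Runs: +×1, −×2, +×1 → 3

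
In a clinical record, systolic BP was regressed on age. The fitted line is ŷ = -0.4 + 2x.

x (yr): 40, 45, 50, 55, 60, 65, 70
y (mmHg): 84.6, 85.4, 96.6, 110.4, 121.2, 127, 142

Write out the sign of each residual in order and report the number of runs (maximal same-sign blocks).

5 runs

x=40: ŷ = -0.4 + 2·40 = 79.6; e = 84.6 − 79.6 = 5
x=45: ŷ = -0.4 + 2·45 = 89.6; e = 85.4 − 89.6 = -4.2
x=50: ŷ = -0.4 + 2·50 = 99.6; e = 96.6 − 99.6 = -3
x=55: ŷ = -0.4 + 2·55 = 109.6; e = 110.4 − 109.6 = 0.8
x=60: ŷ = -0.4 + 2·60 = 119.6; e = 121.2 − 119.6 = 1.6
x=65: ŷ = -0.4 + 2·65 = 129.6; e = 127 − 129.6 = -2.6
x=70: ŷ = -0.4 + 2·70 = 139.6; e = 142 − 139.6 = 2.4
Signs: + − − + + − +
Runs: +×1, −×2, +×2, −×1, +×1 → 5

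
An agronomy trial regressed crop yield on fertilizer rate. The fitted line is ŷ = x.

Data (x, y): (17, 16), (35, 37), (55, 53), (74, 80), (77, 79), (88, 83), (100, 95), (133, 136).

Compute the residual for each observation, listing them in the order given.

-1, 2, -2, 6, 2, -5, -5, 3

x=17: ŷ = 17 = 17; e = 16 − 17 = -1
x=35: ŷ = 35 = 35; e = 37 − 35 = 2
x=55: ŷ = 55 = 55; e = 53 − 55 = -2
x=74: ŷ = 74 = 74; e = 80 − 74 = 6
x=77: ŷ = 77 = 77; e = 79 − 77 = 2
x=88: ŷ = 88 = 88; e = 83 − 88 = -5
x=100: ŷ = 100 = 100; e = 95 − 100 = -5
x=133: ŷ = 133 = 133; e = 136 − 133 = 3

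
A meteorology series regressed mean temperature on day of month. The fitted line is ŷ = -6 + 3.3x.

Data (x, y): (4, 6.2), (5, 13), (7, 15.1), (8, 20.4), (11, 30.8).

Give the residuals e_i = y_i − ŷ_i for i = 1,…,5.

x=4: ŷ = -6 + 3.3·4 = 7.2; e = 6.2 − 7.2 = -1
x=5: ŷ = -6 + 3.3·5 = 10.5; e = 13 − 10.5 = 2.5
x=7: ŷ = -6 + 3.3·7 = 17.1; e = 15.1 − 17.1 = -2
x=8: ŷ = -6 + 3.3·8 = 20.4; e = 20.4 − 20.4 = 0
x=11: ŷ = -6 + 3.3·11 = 30.3; e = 30.8 − 30.3 = 0.5

-1, 2.5, -2, 0, 0.5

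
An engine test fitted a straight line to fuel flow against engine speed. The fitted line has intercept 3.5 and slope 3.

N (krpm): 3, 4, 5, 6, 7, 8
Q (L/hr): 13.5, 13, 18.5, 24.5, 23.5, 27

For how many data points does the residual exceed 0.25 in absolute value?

5

N=3: ŷ = 3.5 + 3·3 = 12.5; r = 13.5 − 12.5 = 1
N=4: ŷ = 3.5 + 3·4 = 15.5; r = 13 − 15.5 = -2.5
N=5: ŷ = 3.5 + 3·5 = 18.5; r = 18.5 − 18.5 = 0
N=6: ŷ = 3.5 + 3·6 = 21.5; r = 24.5 − 21.5 = 3
N=7: ŷ = 3.5 + 3·7 = 24.5; r = 23.5 − 24.5 = -1
N=8: ŷ = 3.5 + 3·8 = 27.5; r = 27 − 27.5 = -0.5
|r| > 0.25: N=3 (|r|=1), N=4 (|r|=2.5), N=6 (|r|=3), N=7 (|r|=1), N=8 (|r|=0.5) → 5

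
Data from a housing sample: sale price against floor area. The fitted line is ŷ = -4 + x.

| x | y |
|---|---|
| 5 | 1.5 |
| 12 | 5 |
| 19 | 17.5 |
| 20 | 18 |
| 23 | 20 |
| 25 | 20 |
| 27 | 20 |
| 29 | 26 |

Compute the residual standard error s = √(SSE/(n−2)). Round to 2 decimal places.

s = 2.29

x=5: ŷ = -4 + 5 = 1; r = 1.5 − 1 = 0.5
x=12: ŷ = -4 + 12 = 8; r = 5 − 8 = -3
x=19: ŷ = -4 + 19 = 15; r = 17.5 − 15 = 2.5
x=20: ŷ = -4 + 20 = 16; r = 18 − 16 = 2
x=23: ŷ = -4 + 23 = 19; r = 20 − 19 = 1
x=25: ŷ = -4 + 25 = 21; r = 20 − 21 = -1
x=27: ŷ = -4 + 27 = 23; r = 20 − 23 = -3
x=29: ŷ = -4 + 29 = 25; r = 26 − 25 = 1
SSE = 0.25 + 9 + 6.25 + 4 + 1 + 1 + 9 + 1 = 31.5
s = √(31.5/6) = √5.25 ≈ 2.29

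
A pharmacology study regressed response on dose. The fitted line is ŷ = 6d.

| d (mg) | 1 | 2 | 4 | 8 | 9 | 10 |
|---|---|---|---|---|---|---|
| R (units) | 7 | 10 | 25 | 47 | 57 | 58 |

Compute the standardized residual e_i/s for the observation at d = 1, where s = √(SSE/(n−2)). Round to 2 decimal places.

0.45

d=1: ŷ = 6·1 = 6; e = 7 − 6 = 1
d=2: ŷ = 6·2 = 12; e = 10 − 12 = -2
d=4: ŷ = 6·4 = 24; e = 25 − 24 = 1
d=8: ŷ = 6·8 = 48; e = 47 − 48 = -1
d=9: ŷ = 6·9 = 54; e = 57 − 54 = 3
d=10: ŷ = 6·10 = 60; e = 58 − 60 = -2
SSE = 1 + 4 + 1 + 1 + 9 + 4 = 20
s = √(20/4) = 2.23607
e/s = 1 / 2.23607 = 0.45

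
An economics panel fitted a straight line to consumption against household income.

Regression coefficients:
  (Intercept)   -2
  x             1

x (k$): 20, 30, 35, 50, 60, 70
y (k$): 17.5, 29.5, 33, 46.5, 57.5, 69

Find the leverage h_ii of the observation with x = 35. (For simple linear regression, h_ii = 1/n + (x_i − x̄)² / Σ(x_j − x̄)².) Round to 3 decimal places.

x̄ = (20 + 30 + 35 + 50 + 60 + 70)/6 = 44.1667
Σ(x − x̄)² = 584.028 + 200.694 + 84.0278 + 34.0278 + 250.694 + 667.361 = 1820.83
h = 1/6 + (-9.16667)²/1820.83 = 0.166667 + 0.046148 = 0.213

h = 0.213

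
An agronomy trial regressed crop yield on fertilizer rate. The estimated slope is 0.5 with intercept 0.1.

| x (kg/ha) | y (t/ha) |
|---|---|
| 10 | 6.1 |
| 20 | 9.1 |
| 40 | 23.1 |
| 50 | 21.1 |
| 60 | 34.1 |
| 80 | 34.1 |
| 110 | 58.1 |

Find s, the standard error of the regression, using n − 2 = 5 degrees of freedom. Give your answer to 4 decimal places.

s = 4.1952

x=10: ŷ = 0.1 + 0.5·10 = 5.1; r = 6.1 − 5.1 = 1
x=20: ŷ = 0.1 + 0.5·20 = 10.1; r = 9.1 − 10.1 = -1
x=40: ŷ = 0.1 + 0.5·40 = 20.1; r = 23.1 − 20.1 = 3
x=50: ŷ = 0.1 + 0.5·50 = 25.1; r = 21.1 − 25.1 = -4
x=60: ŷ = 0.1 + 0.5·60 = 30.1; r = 34.1 − 30.1 = 4
x=80: ŷ = 0.1 + 0.5·80 = 40.1; r = 34.1 − 40.1 = -6
x=110: ŷ = 0.1 + 0.5·110 = 55.1; r = 58.1 − 55.1 = 3
SSE = 1 + 1 + 9 + 16 + 16 + 36 + 9 = 88
s = √(88/5) = √17.6 ≈ 4.1952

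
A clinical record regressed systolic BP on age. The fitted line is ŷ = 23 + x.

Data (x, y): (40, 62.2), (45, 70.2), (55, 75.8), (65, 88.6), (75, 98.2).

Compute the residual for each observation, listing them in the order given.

-0.8, 2.2, -2.2, 0.6, 0.2

x=40: ŷ = 23 + 40 = 63; e = 62.2 − 63 = -0.8
x=45: ŷ = 23 + 45 = 68; e = 70.2 − 68 = 2.2
x=55: ŷ = 23 + 55 = 78; e = 75.8 − 78 = -2.2
x=65: ŷ = 23 + 65 = 88; e = 88.6 − 88 = 0.6
x=75: ŷ = 23 + 75 = 98; e = 98.2 − 98 = 0.2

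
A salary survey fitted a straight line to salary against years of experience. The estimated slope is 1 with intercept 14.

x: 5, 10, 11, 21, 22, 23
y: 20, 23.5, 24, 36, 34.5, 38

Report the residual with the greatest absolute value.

x=5: ŷ = 14 + 5 = 19; r = 20 − 19 = 1
x=10: ŷ = 14 + 10 = 24; r = 23.5 − 24 = -0.5
x=11: ŷ = 14 + 11 = 25; r = 24 − 25 = -1
x=21: ŷ = 14 + 21 = 35; r = 36 − 35 = 1
x=22: ŷ = 14 + 22 = 36; r = 34.5 − 36 = -1.5
x=23: ŷ = 14 + 23 = 37; r = 38 − 37 = 1
Largest |r| is 1.5 at x = 22, residual -1.5.

r = -1.5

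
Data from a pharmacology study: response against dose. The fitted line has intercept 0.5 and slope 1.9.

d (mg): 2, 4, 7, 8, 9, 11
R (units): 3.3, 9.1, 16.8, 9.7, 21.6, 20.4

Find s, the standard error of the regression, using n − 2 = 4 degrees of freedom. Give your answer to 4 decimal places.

d=2: R̂ = 0.5 + 1.9·2 = 4.3; e = 3.3 − 4.3 = -1
d=4: R̂ = 0.5 + 1.9·4 = 8.1; e = 9.1 − 8.1 = 1
d=7: R̂ = 0.5 + 1.9·7 = 13.8; e = 16.8 − 13.8 = 3
d=8: R̂ = 0.5 + 1.9·8 = 15.7; e = 9.7 − 15.7 = -6
d=9: R̂ = 0.5 + 1.9·9 = 17.6; e = 21.6 − 17.6 = 4
d=11: R̂ = 0.5 + 1.9·11 = 21.4; e = 20.4 − 21.4 = -1
SSE = 1 + 1 + 9 + 36 + 16 + 1 = 64
s = √(64/4) = √16 ≈ 4.0000

s = 4.0000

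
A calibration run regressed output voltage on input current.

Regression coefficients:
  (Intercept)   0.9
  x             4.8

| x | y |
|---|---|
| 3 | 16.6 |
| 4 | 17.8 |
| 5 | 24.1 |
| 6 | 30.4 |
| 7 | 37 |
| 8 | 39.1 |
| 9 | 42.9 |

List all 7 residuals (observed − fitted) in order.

x=3: ŷ = 0.9 + 4.8·3 = 15.3; e = 16.6 − 15.3 = 1.3
x=4: ŷ = 0.9 + 4.8·4 = 20.1; e = 17.8 − 20.1 = -2.3
x=5: ŷ = 0.9 + 4.8·5 = 24.9; e = 24.1 − 24.9 = -0.8
x=6: ŷ = 0.9 + 4.8·6 = 29.7; e = 30.4 − 29.7 = 0.7
x=7: ŷ = 0.9 + 4.8·7 = 34.5; e = 37 − 34.5 = 2.5
x=8: ŷ = 0.9 + 4.8·8 = 39.3; e = 39.1 − 39.3 = -0.2
x=9: ŷ = 0.9 + 4.8·9 = 44.1; e = 42.9 − 44.1 = -1.2

1.3, -2.3, -0.8, 0.7, 2.5, -0.2, -1.2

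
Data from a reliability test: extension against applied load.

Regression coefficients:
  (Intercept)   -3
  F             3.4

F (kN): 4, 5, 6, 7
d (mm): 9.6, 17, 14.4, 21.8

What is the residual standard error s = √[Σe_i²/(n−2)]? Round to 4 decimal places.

F=4: ŷ = -3 + 3.4·4 = 10.6; e = 9.6 − 10.6 = -1
F=5: ŷ = -3 + 3.4·5 = 14; e = 17 − 14 = 3
F=6: ŷ = -3 + 3.4·6 = 17.4; e = 14.4 − 17.4 = -3
F=7: ŷ = -3 + 3.4·7 = 20.8; e = 21.8 − 20.8 = 1
SSE = 1 + 9 + 9 + 1 = 20
s = √(20/2) = √10 ≈ 3.1623

s = 3.1623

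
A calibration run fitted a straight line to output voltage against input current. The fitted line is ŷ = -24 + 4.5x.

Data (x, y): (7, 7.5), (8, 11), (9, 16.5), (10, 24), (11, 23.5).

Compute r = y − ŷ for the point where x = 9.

r = 0

ŷ = -24 + 4.5·9 = 16.5
r = 16.5 − 16.5 = 0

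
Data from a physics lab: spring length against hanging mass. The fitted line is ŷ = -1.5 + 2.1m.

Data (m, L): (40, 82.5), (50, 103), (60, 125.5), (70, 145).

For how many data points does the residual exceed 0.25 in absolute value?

m=40: ŷ = -1.5 + 2.1·40 = 82.5; r = 82.5 − 82.5 = 0
m=50: ŷ = -1.5 + 2.1·50 = 103.5; r = 103 − 103.5 = -0.5
m=60: ŷ = -1.5 + 2.1·60 = 124.5; r = 125.5 − 124.5 = 1
m=70: ŷ = -1.5 + 2.1·70 = 145.5; r = 145 − 145.5 = -0.5
|r| > 0.25: m=50 (|r|=0.5), m=60 (|r|=1), m=70 (|r|=0.5) → 3

3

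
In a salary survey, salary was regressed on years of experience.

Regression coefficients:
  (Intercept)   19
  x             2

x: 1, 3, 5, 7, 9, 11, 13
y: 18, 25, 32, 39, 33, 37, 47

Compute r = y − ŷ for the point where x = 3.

r = 0

ŷ = 19 + 2·3 = 25
r = 25 − 25 = 0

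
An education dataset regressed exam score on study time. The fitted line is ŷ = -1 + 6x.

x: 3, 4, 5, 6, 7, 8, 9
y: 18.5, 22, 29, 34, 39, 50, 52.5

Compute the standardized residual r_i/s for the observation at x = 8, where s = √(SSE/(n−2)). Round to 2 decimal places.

x=3: ŷ = -1 + 6·3 = 17; r = 18.5 − 17 = 1.5
x=4: ŷ = -1 + 6·4 = 23; r = 22 − 23 = -1
x=5: ŷ = -1 + 6·5 = 29; r = 29 − 29 = 0
x=6: ŷ = -1 + 6·6 = 35; r = 34 − 35 = -1
x=7: ŷ = -1 + 6·7 = 41; r = 39 − 41 = -2
x=8: ŷ = -1 + 6·8 = 47; r = 50 − 47 = 3
x=9: ŷ = -1 + 6·9 = 53; r = 52.5 − 53 = -0.5
SSE = 2.25 + 1 + 0 + 1 + 4 + 9 + 0.25 = 17.5
s = √(17.5/5) = 1.87083
r/s = 3 / 1.87083 = 1.60

1.60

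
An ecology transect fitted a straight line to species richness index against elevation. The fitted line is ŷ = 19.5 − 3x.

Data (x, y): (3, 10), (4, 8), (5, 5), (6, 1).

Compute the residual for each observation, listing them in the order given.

-0.5, 0.5, 0.5, -0.5

x=3: ŷ = 19.5 − 3·3 = 10.5; e = 10 − 10.5 = -0.5
x=4: ŷ = 19.5 − 3·4 = 7.5; e = 8 − 7.5 = 0.5
x=5: ŷ = 19.5 − 3·5 = 4.5; e = 5 − 4.5 = 0.5
x=6: ŷ = 19.5 − 3·6 = 1.5; e = 1 − 1.5 = -0.5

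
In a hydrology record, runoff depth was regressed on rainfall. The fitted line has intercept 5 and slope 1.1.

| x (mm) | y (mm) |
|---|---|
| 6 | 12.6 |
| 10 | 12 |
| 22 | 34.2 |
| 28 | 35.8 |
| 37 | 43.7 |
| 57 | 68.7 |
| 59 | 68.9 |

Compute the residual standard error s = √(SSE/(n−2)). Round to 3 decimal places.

x=6: ŷ = 5 + 1.1·6 = 11.6; r = 12.6 − 11.6 = 1
x=10: ŷ = 5 + 1.1·10 = 16; r = 12 − 16 = -4
x=22: ŷ = 5 + 1.1·22 = 29.2; r = 34.2 − 29.2 = 5
x=28: ŷ = 5 + 1.1·28 = 35.8; r = 35.8 − 35.8 = 0
x=37: ŷ = 5 + 1.1·37 = 45.7; r = 43.7 − 45.7 = -2
x=57: ŷ = 5 + 1.1·57 = 67.7; r = 68.7 − 67.7 = 1
x=59: ŷ = 5 + 1.1·59 = 69.9; r = 68.9 − 69.9 = -1
SSE = 1 + 16 + 25 + 0 + 4 + 1 + 1 = 48
s = √(48/5) = √9.6 ≈ 3.098

s = 3.098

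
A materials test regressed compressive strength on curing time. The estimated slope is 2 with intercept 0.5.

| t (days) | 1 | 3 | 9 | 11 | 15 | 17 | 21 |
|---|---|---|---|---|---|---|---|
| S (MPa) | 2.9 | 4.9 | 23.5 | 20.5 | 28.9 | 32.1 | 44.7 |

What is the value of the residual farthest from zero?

t=1: Ŝ = 0.5 + 2·1 = 2.5; r = 2.9 − 2.5 = 0.4
t=3: Ŝ = 0.5 + 2·3 = 6.5; r = 4.9 − 6.5 = -1.6
t=9: Ŝ = 0.5 + 2·9 = 18.5; r = 23.5 − 18.5 = 5
t=11: Ŝ = 0.5 + 2·11 = 22.5; r = 20.5 − 22.5 = -2
t=15: Ŝ = 0.5 + 2·15 = 30.5; r = 28.9 − 30.5 = -1.6
t=17: Ŝ = 0.5 + 2·17 = 34.5; r = 32.1 − 34.5 = -2.4
t=21: Ŝ = 0.5 + 2·21 = 42.5; r = 44.7 − 42.5 = 2.2
Largest |r| is 5 at t = 9, residual 5.

r = 5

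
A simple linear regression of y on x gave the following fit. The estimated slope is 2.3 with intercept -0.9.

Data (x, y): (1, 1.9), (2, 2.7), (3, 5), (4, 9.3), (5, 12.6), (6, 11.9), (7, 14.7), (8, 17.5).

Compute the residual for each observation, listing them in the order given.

0.5, -1, -1, 1, 2, -1, -0.5, 0

x=1: ŷ = -0.9 + 2.3·1 = 1.4; r = 1.9 − 1.4 = 0.5
x=2: ŷ = -0.9 + 2.3·2 = 3.7; r = 2.7 − 3.7 = -1
x=3: ŷ = -0.9 + 2.3·3 = 6; r = 5 − 6 = -1
x=4: ŷ = -0.9 + 2.3·4 = 8.3; r = 9.3 − 8.3 = 1
x=5: ŷ = -0.9 + 2.3·5 = 10.6; r = 12.6 − 10.6 = 2
x=6: ŷ = -0.9 + 2.3·6 = 12.9; r = 11.9 − 12.9 = -1
x=7: ŷ = -0.9 + 2.3·7 = 15.2; r = 14.7 − 15.2 = -0.5
x=8: ŷ = -0.9 + 2.3·8 = 17.5; r = 17.5 − 17.5 = 0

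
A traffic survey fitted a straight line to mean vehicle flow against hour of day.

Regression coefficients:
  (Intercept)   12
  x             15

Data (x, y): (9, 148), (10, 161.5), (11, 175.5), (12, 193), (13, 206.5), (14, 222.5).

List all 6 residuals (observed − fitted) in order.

1, -0.5, -1.5, 1, -0.5, 0.5

x=9: ŷ = 12 + 15·9 = 147; r = 148 − 147 = 1
x=10: ŷ = 12 + 15·10 = 162; r = 161.5 − 162 = -0.5
x=11: ŷ = 12 + 15·11 = 177; r = 175.5 − 177 = -1.5
x=12: ŷ = 12 + 15·12 = 192; r = 193 − 192 = 1
x=13: ŷ = 12 + 15·13 = 207; r = 206.5 − 207 = -0.5
x=14: ŷ = 12 + 15·14 = 222; r = 222.5 − 222 = 0.5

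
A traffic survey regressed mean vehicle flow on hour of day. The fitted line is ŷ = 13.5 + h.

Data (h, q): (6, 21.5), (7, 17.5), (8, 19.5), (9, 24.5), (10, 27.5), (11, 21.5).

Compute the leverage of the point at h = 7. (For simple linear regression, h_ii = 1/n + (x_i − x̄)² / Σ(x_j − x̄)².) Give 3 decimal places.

h̄ = (6 + 7 + 8 + 9 + 10 + 11)/6 = 8.5
Σ(h − h̄)² = 6.25 + 2.25 + 0.25 + 0.25 + 2.25 + 6.25 = 17.5
h = 1/6 + (-1.5)²/17.5 = 0.166667 + 0.128571 = 0.295

h = 0.295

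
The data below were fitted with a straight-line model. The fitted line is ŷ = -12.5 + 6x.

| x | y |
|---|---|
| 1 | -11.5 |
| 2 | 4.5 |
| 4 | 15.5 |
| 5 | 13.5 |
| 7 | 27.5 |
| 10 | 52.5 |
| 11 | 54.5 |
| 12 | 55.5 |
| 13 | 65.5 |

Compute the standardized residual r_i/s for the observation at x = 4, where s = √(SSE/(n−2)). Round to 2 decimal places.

x=1: ŷ = -12.5 + 6·1 = -6.5; r = -11.5 − (-6.5) = -5
x=2: ŷ = -12.5 + 6·2 = -0.5; r = 4.5 − (-0.5) = 5
x=4: ŷ = -12.5 + 6·4 = 11.5; r = 15.5 − 11.5 = 4
x=5: ŷ = -12.5 + 6·5 = 17.5; r = 13.5 − 17.5 = -4
x=7: ŷ = -12.5 + 6·7 = 29.5; r = 27.5 − 29.5 = -2
x=10: ŷ = -12.5 + 6·10 = 47.5; r = 52.5 − 47.5 = 5
x=11: ŷ = -12.5 + 6·11 = 53.5; r = 54.5 − 53.5 = 1
x=12: ŷ = -12.5 + 6·12 = 59.5; r = 55.5 − 59.5 = -4
x=13: ŷ = -12.5 + 6·13 = 65.5; r = 65.5 − 65.5 = 0
SSE = 25 + 25 + 16 + 16 + 4 + 25 + 1 + 16 + 0 = 128
s = √(128/7) = 4.27618
r/s = 4 / 4.27618 = 0.94

0.94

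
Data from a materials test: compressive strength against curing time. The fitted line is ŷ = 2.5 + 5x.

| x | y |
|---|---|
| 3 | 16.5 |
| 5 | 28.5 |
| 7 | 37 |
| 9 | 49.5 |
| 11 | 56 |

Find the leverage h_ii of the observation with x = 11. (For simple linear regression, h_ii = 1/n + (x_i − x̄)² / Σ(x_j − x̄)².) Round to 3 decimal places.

h = 0.600

x̄ = (3 + 5 + 7 + 9 + 11)/5 = 7
Σ(x − x̄)² = 16 + 4 + 0 + 4 + 16 = 40
h = 1/5 + (4)²/40 = 0.2 + 0.4 = 0.600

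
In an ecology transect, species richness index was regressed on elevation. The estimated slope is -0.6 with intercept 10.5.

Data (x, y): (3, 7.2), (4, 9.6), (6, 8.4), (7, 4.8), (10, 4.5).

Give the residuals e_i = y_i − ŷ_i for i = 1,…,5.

-1.5, 1.5, 1.5, -1.5, 0

x=3: ŷ = 10.5 − 0.6·3 = 8.7; e = 7.2 − 8.7 = -1.5
x=4: ŷ = 10.5 − 0.6·4 = 8.1; e = 9.6 − 8.1 = 1.5
x=6: ŷ = 10.5 − 0.6·6 = 6.9; e = 8.4 − 6.9 = 1.5
x=7: ŷ = 10.5 − 0.6·7 = 6.3; e = 4.8 − 6.3 = -1.5
x=10: ŷ = 10.5 − 0.6·10 = 4.5; e = 4.5 − 4.5 = 0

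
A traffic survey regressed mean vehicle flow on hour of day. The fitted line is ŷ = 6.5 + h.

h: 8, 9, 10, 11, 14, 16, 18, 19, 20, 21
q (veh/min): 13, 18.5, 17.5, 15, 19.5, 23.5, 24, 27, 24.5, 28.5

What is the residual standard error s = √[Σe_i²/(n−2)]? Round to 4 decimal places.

s = 1.8708

h=8: ŷ = 6.5 + 8 = 14.5; e = 13 − 14.5 = -1.5
h=9: ŷ = 6.5 + 9 = 15.5; e = 18.5 − 15.5 = 3
h=10: ŷ = 6.5 + 10 = 16.5; e = 17.5 − 16.5 = 1
h=11: ŷ = 6.5 + 11 = 17.5; e = 15 − 17.5 = -2.5
h=14: ŷ = 6.5 + 14 = 20.5; e = 19.5 − 20.5 = -1
h=16: ŷ = 6.5 + 16 = 22.5; e = 23.5 − 22.5 = 1
h=18: ŷ = 6.5 + 18 = 24.5; e = 24 − 24.5 = -0.5
h=19: ŷ = 6.5 + 19 = 25.5; e = 27 − 25.5 = 1.5
h=20: ŷ = 6.5 + 20 = 26.5; e = 24.5 − 26.5 = -2
h=21: ŷ = 6.5 + 21 = 27.5; e = 28.5 − 27.5 = 1
SSE = 2.25 + 9 + 1 + 6.25 + 1 + 1 + 0.25 + 2.25 + 4 + 1 = 28
s = √(28/8) = √3.5 ≈ 1.8708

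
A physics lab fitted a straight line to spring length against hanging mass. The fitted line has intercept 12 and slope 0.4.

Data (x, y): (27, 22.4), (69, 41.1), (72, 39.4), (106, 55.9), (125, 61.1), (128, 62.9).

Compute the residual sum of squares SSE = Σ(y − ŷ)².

SSE = 7.52

x=27: ŷ = 12 + 0.4·27 = 22.8; e = 22.4 − 22.8 = -0.4
x=69: ŷ = 12 + 0.4·69 = 39.6; e = 41.1 − 39.6 = 1.5
x=72: ŷ = 12 + 0.4·72 = 40.8; e = 39.4 − 40.8 = -1.4
x=106: ŷ = 12 + 0.4·106 = 54.4; e = 55.9 − 54.4 = 1.5
x=125: ŷ = 12 + 0.4·125 = 62; e = 61.1 − 62 = -0.9
x=128: ŷ = 12 + 0.4·128 = 63.2; e = 62.9 − 63.2 = -0.3
SSE = 0.16 + 2.25 + 1.96 + 2.25 + 0.81 + 0.09 = 7.52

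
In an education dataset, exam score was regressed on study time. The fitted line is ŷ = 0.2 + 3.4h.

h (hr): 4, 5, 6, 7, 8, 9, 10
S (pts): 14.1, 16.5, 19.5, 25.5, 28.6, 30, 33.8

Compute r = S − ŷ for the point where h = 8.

ŷ = 0.2 + 3.4·8 = 27.4
r = 28.6 − 27.4 = 1.2

r = 1.2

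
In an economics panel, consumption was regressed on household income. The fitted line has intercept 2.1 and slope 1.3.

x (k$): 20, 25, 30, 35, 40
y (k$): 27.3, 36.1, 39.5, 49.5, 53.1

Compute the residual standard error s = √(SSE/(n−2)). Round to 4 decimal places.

s = 1.8312

x=20: ŷ = 2.1 + 1.3·20 = 28.1; r = 27.3 − 28.1 = -0.8
x=25: ŷ = 2.1 + 1.3·25 = 34.6; r = 36.1 − 34.6 = 1.5
x=30: ŷ = 2.1 + 1.3·30 = 41.1; r = 39.5 − 41.1 = -1.6
x=35: ŷ = 2.1 + 1.3·35 = 47.6; r = 49.5 − 47.6 = 1.9
x=40: ŷ = 2.1 + 1.3·40 = 54.1; r = 53.1 − 54.1 = -1
SSE = 0.64 + 2.25 + 2.56 + 3.61 + 1 = 10.06
s = √(10.06/3) = √3.35333 ≈ 1.8312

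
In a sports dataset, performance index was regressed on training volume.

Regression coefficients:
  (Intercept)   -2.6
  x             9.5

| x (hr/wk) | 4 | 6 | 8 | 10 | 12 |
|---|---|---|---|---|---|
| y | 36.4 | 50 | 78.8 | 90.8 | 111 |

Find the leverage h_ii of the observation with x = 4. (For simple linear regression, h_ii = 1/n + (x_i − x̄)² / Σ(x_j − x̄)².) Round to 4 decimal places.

x̄ = (4 + 6 + 8 + 10 + 12)/5 = 8
Σ(x − x̄)² = 16 + 4 + 0 + 4 + 16 = 40
h = 1/5 + (-4)²/40 = 0.2 + 0.4 = 0.6000

h = 0.6000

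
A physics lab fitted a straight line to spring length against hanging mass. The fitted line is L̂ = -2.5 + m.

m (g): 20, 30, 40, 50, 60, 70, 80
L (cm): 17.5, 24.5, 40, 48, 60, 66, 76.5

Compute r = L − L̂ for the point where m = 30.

r = -3

L̂ = -2.5 + 30 = 27.5
r = 24.5 − 27.5 = -3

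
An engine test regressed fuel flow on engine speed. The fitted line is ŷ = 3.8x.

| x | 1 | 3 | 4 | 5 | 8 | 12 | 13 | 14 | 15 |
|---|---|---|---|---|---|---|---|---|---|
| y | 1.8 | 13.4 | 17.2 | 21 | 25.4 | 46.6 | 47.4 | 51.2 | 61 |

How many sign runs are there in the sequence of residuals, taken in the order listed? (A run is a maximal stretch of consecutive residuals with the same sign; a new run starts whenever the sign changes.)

6 runs

x=1: ŷ = 3.8·1 = 3.8; r = 1.8 − 3.8 = -2
x=3: ŷ = 3.8·3 = 11.4; r = 13.4 − 11.4 = 2
x=4: ŷ = 3.8·4 = 15.2; r = 17.2 − 15.2 = 2
x=5: ŷ = 3.8·5 = 19; r = 21 − 19 = 2
x=8: ŷ = 3.8·8 = 30.4; r = 25.4 − 30.4 = -5
x=12: ŷ = 3.8·12 = 45.6; r = 46.6 − 45.6 = 1
x=13: ŷ = 3.8·13 = 49.4; r = 47.4 − 49.4 = -2
x=14: ŷ = 3.8·14 = 53.2; r = 51.2 − 53.2 = -2
x=15: ŷ = 3.8·15 = 57; r = 61 − 57 = 4
Signs: − + + + − + − − +
Runs: −×1, +×3, −×1, +×1, −×2, +×1 → 6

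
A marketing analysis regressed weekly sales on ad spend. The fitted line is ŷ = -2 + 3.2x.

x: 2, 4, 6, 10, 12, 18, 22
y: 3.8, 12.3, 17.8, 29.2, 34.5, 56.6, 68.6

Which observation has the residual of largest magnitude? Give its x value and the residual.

x = 12, e = -1.9

x=2: ŷ = -2 + 3.2·2 = 4.4; e = 3.8 − 4.4 = -0.6
x=4: ŷ = -2 + 3.2·4 = 10.8; e = 12.3 − 10.8 = 1.5
x=6: ŷ = -2 + 3.2·6 = 17.2; e = 17.8 − 17.2 = 0.6
x=10: ŷ = -2 + 3.2·10 = 30; e = 29.2 − 30 = -0.8
x=12: ŷ = -2 + 3.2·12 = 36.4; e = 34.5 − 36.4 = -1.9
x=18: ŷ = -2 + 3.2·18 = 55.6; e = 56.6 − 55.6 = 1
x=22: ŷ = -2 + 3.2·22 = 68.4; e = 68.6 − 68.4 = 0.2
Largest |e| is 1.9 at x = 12, residual -1.9.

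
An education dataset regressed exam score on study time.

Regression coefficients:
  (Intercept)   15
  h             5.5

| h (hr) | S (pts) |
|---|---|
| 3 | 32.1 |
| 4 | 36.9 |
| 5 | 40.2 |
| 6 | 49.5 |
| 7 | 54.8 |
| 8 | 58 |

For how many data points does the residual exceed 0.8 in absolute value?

h=3: ŷ = 15 + 5.5·3 = 31.5; e = 32.1 − 31.5 = 0.6
h=4: ŷ = 15 + 5.5·4 = 37; e = 36.9 − 37 = -0.1
h=5: ŷ = 15 + 5.5·5 = 42.5; e = 40.2 − 42.5 = -2.3
h=6: ŷ = 15 + 5.5·6 = 48; e = 49.5 − 48 = 1.5
h=7: ŷ = 15 + 5.5·7 = 53.5; e = 54.8 − 53.5 = 1.3
h=8: ŷ = 15 + 5.5·8 = 59; e = 58 − 59 = -1
|e| > 0.8: h=5 (|e|=2.3), h=6 (|e|=1.5), h=7 (|e|=1.3), h=8 (|e|=1) → 4

4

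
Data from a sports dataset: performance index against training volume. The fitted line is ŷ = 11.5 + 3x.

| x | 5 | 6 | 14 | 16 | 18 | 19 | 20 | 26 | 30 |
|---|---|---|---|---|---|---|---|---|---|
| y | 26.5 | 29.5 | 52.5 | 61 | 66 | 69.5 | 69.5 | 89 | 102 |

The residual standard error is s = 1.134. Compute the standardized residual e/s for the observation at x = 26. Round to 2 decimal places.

ŷ = 11.5 + 3·26 = 89.5
e = 89 − 89.5 = -0.5
e/s = -0.5 / 1.134 = -0.44

-0.44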